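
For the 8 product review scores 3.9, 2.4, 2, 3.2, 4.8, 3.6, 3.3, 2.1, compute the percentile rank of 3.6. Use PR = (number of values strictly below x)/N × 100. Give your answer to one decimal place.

N = 8.
Strictly below 3.6: 5. Equal to 3.6: 1.
PR = 5/8 × 100 = 62.5

62.5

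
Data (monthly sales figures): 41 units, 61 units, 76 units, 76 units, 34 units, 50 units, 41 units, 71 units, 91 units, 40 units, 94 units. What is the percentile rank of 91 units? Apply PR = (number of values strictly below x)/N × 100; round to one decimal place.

81.8

N = 11.
Strictly below 91: 9. Equal to 91: 1.
PR = 9/11 × 100 = 81.8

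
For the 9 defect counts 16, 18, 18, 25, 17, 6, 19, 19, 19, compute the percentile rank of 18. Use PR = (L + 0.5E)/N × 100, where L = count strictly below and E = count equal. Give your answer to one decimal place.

44.4

N = 9.
Strictly below 18: 3. Equal to 18: 2.
PR = (3 + 0.5·2)/9 × 100 = 44.4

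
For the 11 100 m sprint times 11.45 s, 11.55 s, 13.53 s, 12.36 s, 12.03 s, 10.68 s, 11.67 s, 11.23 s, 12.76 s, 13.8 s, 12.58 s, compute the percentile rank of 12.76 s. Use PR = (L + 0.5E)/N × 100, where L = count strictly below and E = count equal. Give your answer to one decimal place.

77.3

N = 11.
Strictly below 12.76: 8. Equal to 12.76: 1.
PR = (8 + 0.5·1)/11 × 100 = 77.3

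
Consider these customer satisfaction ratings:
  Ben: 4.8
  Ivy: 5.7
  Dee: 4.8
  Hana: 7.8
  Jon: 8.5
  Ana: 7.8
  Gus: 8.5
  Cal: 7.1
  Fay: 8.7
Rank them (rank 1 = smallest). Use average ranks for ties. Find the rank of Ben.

1.5

Sorted (ascending): 4.8, 4.8, 5.7, 7.1, 7.8, 7.8, 8.5, 8.5, 8.7
The 2 values of 4.8 occupy positions 1–2 → average rank (1+2)/2 = 1.5.
The 2 values of 7.8 occupy positions 5–6 → average rank (5+6)/2 = 5.5.
The 2 values of 8.5 occupy positions 7–8 → average rank (7+8)/2 = 7.5.
Ben has value 4.8 → rank 1.5.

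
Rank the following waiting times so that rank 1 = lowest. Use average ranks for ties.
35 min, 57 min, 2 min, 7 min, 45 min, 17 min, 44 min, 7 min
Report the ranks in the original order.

5, 8, 1, 2.5, 7, 4, 6, 2.5

Sorted (ascending): 2, 7, 7, 17, 35, 44, 45, 57
The 2 values of 7 occupy positions 2–3 → average rank (2+3)/2 = 2.5.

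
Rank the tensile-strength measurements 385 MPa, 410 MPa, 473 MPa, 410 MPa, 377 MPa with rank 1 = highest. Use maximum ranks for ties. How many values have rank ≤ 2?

Sorted (descending): 473, 410, 410, 385, 377
The 2 values of 410 occupy positions 2–3 → each gets rank 3.
Ranks ≤ 2: {1} → 1 value.

1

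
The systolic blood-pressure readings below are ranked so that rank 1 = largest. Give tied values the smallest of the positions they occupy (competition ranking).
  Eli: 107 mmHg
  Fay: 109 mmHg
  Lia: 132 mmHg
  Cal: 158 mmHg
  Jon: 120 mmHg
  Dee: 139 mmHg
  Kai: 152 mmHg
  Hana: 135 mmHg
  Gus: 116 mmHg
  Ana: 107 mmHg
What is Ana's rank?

9

Sorted (descending): 158, 152, 139, 135, 132, 120, 116, 109, 107, 107
The 2 values of 107 occupy positions 9–10 → each gets rank 9.
Ana has value 107 mmHg → rank 9.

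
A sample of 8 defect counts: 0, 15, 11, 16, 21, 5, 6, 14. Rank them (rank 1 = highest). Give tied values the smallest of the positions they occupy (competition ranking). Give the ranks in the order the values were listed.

8, 3, 5, 2, 1, 7, 6, 4

Sorted (descending): 21, 16, 15, 14, 11, 6, 5, 0
No ties — each value takes its position as its rank.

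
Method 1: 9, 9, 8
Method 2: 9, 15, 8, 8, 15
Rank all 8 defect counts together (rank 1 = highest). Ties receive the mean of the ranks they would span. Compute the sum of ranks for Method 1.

Sorted (descending): 15, 15, 9, 9, 9, 8, 8, 8
The 2 values of 15 occupy positions 1–2 → average rank (1+2)/2 = 1.5.
The 3 values of 9 occupy positions 3–5 → average rank 4.
The 3 values of 8 occupy positions 6–8 → average rank 7.
Method 1 values → pooled ranks: 9→4, 9→4, 8→7
Rank sum = 4 + 4 + 7 = 15

15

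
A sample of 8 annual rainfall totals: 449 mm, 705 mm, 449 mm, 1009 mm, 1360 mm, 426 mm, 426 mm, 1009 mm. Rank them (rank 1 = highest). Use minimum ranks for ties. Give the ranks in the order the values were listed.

5, 4, 5, 2, 1, 7, 7, 2

Sorted (descending): 1360, 1009, 1009, 705, 449, 449, 426, 426
The 2 values of 1009 occupy positions 2–3 → each gets rank 2.
The 2 values of 449 occupy positions 5–6 → each gets rank 5.
The 2 values of 426 occupy positions 7–8 → each gets rank 7.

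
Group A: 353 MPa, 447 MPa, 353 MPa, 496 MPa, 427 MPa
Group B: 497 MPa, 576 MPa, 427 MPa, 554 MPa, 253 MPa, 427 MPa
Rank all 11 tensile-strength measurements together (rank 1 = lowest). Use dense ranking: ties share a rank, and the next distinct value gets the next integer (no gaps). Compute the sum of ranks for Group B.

28

Sorted (ascending): 253, 353, 353, 427, 427, 427, 447, 496, 497, 554, 576
The 2 values of 353 share dense rank 2.
The 3 values of 427 share dense rank 3.
Remaining distinct values take the next consecutive integers.
Group B values → pooled ranks: 497→6, 576→8, 427→3, 554→7, 253→1, 427→3
Rank sum = 6 + 8 + 3 + 7 + 1 + 3 = 28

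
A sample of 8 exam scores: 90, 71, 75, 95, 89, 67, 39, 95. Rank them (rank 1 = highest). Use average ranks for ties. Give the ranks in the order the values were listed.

Sorted (descending): 95, 95, 90, 89, 75, 71, 67, 39
The 2 values of 95 occupy positions 1–2 → average rank (1+2)/2 = 1.5.

3, 6, 5, 1.5, 4, 7, 8, 1.5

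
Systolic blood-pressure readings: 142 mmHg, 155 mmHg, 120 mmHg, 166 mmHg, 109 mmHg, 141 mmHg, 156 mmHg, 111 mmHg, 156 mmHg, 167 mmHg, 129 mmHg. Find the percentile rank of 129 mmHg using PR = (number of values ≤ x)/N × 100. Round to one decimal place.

36.4

N = 11.
Strictly below 129: 3. Equal to 129: 1.
PR = 4/11 × 100 = 36.4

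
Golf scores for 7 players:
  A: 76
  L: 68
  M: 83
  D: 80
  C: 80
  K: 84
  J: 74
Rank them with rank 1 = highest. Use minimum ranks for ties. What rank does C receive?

3

Sorted (descending): 84, 83, 80, 80, 76, 74, 68
The 2 values of 80 occupy positions 3–4 → each gets rank 3.
C has value 80 → rank 3.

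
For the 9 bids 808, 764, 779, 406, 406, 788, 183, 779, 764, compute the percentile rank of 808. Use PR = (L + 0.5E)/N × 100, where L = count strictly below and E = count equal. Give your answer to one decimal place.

N = 9.
Strictly below 808: 8. Equal to 808: 1.
PR = (8 + 0.5·1)/9 × 100 = 94.4

94.4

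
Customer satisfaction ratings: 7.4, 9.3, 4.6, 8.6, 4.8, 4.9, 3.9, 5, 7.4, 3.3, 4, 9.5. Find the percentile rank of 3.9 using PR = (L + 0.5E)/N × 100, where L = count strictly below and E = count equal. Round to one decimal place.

12.5

N = 12.
Strictly below 3.9: 1. Equal to 3.9: 1.
PR = (1 + 0.5·1)/12 × 100 = 12.5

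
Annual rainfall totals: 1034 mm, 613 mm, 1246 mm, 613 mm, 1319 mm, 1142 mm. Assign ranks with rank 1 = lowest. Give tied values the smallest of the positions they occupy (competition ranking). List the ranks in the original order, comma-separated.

Sorted (ascending): 613, 613, 1034, 1142, 1246, 1319
The 2 values of 613 occupy positions 1–2 → each gets rank 1.

3, 1, 5, 1, 6, 4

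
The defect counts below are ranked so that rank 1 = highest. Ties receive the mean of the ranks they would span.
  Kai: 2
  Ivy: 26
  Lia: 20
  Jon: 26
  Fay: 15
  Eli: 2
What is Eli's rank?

Sorted (descending): 26, 26, 20, 15, 2, 2
The 2 values of 26 occupy positions 1–2 → average rank (1+2)/2 = 1.5.
The 2 values of 2 occupy positions 5–6 → average rank (5+6)/2 = 5.5.
Eli has value 2 → rank 5.5.

5.5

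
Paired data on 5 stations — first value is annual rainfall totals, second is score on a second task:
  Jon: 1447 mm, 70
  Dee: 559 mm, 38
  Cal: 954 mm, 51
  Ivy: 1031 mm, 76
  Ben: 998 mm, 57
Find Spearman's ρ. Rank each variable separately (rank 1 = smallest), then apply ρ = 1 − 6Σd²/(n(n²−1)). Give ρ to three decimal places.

0.900

Ranks of variable 1: 5, 1, 2, 4, 3
Ranks of variable 2: 4, 1, 2, 5, 3
d = r₁ − r₂: 1, 0, 0, -1, 0
d²: 1, 0, 0, 1, 0; Σd² = 2
ρ = 1 − 6·2/(5·24) = 1 − 12/120 = 0.900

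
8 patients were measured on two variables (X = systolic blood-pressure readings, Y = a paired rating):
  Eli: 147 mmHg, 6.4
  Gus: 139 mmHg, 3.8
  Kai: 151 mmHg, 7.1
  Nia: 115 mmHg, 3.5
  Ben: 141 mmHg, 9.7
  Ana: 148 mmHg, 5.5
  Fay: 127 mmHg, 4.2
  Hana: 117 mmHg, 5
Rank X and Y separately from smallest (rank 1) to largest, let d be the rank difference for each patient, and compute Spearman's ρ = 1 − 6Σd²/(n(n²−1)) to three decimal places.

Ranks of variable 1: 6, 4, 8, 1, 5, 7, 3, 2
Ranks of variable 2: 6, 2, 7, 1, 8, 5, 3, 4
d = r₁ − r₂: 0, 2, 1, 0, -3, 2, 0, -2
d²: 0, 4, 1, 0, 9, 4, 0, 4; Σd² = 22
ρ = 1 − 6·22/(8·63) = 1 − 132/504 = 0.738

0.738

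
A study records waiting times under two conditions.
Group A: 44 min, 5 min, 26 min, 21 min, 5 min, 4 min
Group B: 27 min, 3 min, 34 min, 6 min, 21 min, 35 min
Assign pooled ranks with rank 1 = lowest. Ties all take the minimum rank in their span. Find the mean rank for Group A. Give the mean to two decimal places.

Sorted (ascending): 3, 4, 5, 5, 6, 21, 21, 26, 27, 34, 35, 44
The 2 values of 5 occupy positions 3–4 → each gets rank 3.
The 2 values of 21 occupy positions 6–7 → each gets rank 6.
Group A values → pooled ranks: 44→12, 5→3, 26→8, 21→6, 5→3, 4→2
Mean rank = (12 + 3 + 8 + 6 + 3 + 2) / 6 = 5.67

5.67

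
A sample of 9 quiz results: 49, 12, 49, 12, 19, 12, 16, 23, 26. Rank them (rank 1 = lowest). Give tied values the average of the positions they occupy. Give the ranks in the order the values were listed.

8.5, 2, 8.5, 2, 5, 2, 4, 6, 7

Sorted (ascending): 12, 12, 12, 16, 19, 23, 26, 49, 49
The 3 values of 12 occupy positions 1–3 → average rank 2.
The 2 values of 49 occupy positions 8–9 → average rank (8+9)/2 = 8.5.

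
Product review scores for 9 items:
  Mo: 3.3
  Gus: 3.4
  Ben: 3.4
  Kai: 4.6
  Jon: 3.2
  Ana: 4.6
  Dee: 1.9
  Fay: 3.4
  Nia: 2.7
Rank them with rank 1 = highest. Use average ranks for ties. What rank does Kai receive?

1.5

Sorted (descending): 4.6, 4.6, 3.4, 3.4, 3.4, 3.3, 3.2, 2.7, 1.9
The 2 values of 4.6 occupy positions 1–2 → average rank (1+2)/2 = 1.5.
The 3 values of 3.4 occupy positions 3–5 → average rank 4.
Kai has value 4.6 → rank 1.5.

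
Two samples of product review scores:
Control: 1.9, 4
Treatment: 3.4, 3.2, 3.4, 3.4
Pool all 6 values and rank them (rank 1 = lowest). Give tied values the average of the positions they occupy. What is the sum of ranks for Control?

Sorted (ascending): 1.9, 3.2, 3.4, 3.4, 3.4, 4
The 3 values of 3.4 occupy positions 3–5 → average rank 4.
Control values → pooled ranks: 1.9→1, 4→6
Rank sum = 1 + 6 = 7

7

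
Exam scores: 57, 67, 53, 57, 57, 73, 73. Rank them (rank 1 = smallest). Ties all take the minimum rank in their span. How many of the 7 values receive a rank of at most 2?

4

Sorted (ascending): 53, 57, 57, 57, 67, 73, 73
The 3 values of 57 occupy positions 2–4 → each gets rank 2.
The 2 values of 73 occupy positions 6–7 → each gets rank 6.
Ranks ≤ 2: {1, 2, 2, 2} → 4 values.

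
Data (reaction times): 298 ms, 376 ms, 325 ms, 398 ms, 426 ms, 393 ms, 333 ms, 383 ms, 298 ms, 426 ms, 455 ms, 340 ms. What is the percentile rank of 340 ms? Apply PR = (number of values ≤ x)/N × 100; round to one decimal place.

N = 12.
Strictly below 340: 4. Equal to 340: 1.
PR = 5/12 × 100 = 41.7

41.7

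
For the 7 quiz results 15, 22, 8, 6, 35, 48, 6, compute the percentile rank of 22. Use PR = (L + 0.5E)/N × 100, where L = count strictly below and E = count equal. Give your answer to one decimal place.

64.3

N = 7.
Strictly below 22: 4. Equal to 22: 1.
PR = (4 + 0.5·1)/7 × 100 = 64.3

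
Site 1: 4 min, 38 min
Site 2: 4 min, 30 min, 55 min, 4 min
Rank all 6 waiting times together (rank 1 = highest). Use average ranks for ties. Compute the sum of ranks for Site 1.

Sorted (descending): 55, 38, 30, 4, 4, 4
The 3 values of 4 occupy positions 4–6 → average rank 5.
Site 1 values → pooled ranks: 4→5, 38→2
Rank sum = 5 + 2 = 7

7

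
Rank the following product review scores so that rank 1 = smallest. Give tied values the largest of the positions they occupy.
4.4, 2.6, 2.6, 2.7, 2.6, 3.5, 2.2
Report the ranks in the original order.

Sorted (ascending): 2.2, 2.6, 2.6, 2.6, 2.7, 3.5, 4.4
The 3 values of 2.6 occupy positions 2–4 → each gets rank 4.

7, 4, 4, 5, 4, 6, 1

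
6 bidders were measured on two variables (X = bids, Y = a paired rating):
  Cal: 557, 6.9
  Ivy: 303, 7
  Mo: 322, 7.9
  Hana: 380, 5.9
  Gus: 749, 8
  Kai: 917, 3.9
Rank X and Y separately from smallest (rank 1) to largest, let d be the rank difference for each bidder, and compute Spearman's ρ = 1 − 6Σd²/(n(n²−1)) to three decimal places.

-0.314

Ranks of variable 1: 4, 1, 2, 3, 5, 6
Ranks of variable 2: 3, 4, 5, 2, 6, 1
d = r₁ − r₂: 1, -3, -3, 1, -1, 5
d²: 1, 9, 9, 1, 1, 25; Σd² = 46
ρ = 1 − 6·46/(6·35) = 1 − 276/210 = -0.314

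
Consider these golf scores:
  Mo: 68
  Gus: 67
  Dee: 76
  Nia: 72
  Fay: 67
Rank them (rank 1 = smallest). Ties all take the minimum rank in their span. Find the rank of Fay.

Sorted (ascending): 67, 67, 68, 72, 76
The 2 values of 67 occupy positions 1–2 → each gets rank 1.
Fay has value 67 → rank 1.

1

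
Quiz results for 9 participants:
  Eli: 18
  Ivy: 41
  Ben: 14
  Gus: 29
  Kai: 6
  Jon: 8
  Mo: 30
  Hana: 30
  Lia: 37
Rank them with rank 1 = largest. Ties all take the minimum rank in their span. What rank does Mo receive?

Sorted (descending): 41, 37, 30, 30, 29, 18, 14, 8, 6
The 2 values of 30 occupy positions 3–4 → each gets rank 3.
Mo has value 30 → rank 3.

3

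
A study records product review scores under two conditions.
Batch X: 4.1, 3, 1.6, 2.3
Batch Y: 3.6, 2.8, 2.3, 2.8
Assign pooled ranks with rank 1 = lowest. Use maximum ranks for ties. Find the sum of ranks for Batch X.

18

Sorted (ascending): 1.6, 2.3, 2.3, 2.8, 2.8, 3, 3.6, 4.1
The 2 values of 2.3 occupy positions 2–3 → each gets rank 3.
The 2 values of 2.8 occupy positions 4–5 → each gets rank 5.
Batch X values → pooled ranks: 4.1→8, 3→6, 1.6→1, 2.3→3
Rank sum = 8 + 6 + 1 + 3 = 18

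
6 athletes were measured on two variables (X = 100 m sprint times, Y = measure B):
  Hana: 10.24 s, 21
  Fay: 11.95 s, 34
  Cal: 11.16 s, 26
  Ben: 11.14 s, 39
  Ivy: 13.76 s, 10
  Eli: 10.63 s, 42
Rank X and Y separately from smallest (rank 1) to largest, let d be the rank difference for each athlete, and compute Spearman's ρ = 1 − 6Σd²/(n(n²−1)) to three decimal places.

Ranks of variable 1: 1, 5, 4, 3, 6, 2
Ranks of variable 2: 2, 4, 3, 5, 1, 6
d = r₁ − r₂: -1, 1, 1, -2, 5, -4
d²: 1, 1, 1, 4, 25, 16; Σd² = 48
ρ = 1 − 6·48/(6·35) = 1 − 288/210 = -0.371

-0.371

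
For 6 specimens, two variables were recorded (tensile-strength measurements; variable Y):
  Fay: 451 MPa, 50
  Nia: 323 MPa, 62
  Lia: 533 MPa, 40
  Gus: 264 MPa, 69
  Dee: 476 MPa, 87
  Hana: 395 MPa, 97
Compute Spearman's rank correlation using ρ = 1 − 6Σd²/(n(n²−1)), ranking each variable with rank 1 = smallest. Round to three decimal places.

-0.371

Ranks of variable 1: 4, 2, 6, 1, 5, 3
Ranks of variable 2: 2, 3, 1, 4, 5, 6
d = r₁ − r₂: 2, -1, 5, -3, 0, -3
d²: 4, 1, 25, 9, 0, 9; Σd² = 48
ρ = 1 − 6·48/(6·35) = 1 − 288/210 = -0.371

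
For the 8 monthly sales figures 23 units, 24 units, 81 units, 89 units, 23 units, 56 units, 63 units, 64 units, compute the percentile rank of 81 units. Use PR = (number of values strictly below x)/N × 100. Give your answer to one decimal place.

N = 8.
Strictly below 81: 6. Equal to 81: 1.
PR = 6/8 × 100 = 75.0

75.0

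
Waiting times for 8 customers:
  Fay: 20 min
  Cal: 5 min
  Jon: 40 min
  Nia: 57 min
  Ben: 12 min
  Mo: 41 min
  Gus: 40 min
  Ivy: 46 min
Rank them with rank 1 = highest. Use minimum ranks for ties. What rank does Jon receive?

Sorted (descending): 57, 46, 41, 40, 40, 20, 12, 5
The 2 values of 40 occupy positions 4–5 → each gets rank 4.
Jon has value 40 min → rank 4.

4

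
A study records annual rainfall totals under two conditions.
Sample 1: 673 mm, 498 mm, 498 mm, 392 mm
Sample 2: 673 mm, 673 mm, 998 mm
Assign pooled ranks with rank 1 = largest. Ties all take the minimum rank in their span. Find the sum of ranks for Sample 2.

5

Sorted (descending): 998, 673, 673, 673, 498, 498, 392
The 3 values of 673 occupy positions 2–4 → each gets rank 2.
The 2 values of 498 occupy positions 5–6 → each gets rank 5.
Sample 2 values → pooled ranks: 673→2, 673→2, 998→1
Rank sum = 2 + 2 + 1 = 5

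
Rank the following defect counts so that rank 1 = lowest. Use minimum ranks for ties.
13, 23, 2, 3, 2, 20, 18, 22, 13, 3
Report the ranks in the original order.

5, 10, 1, 3, 1, 8, 7, 9, 5, 3

Sorted (ascending): 2, 2, 3, 3, 13, 13, 18, 20, 22, 23
The 2 values of 2 occupy positions 1–2 → each gets rank 1.
The 2 values of 3 occupy positions 3–4 → each gets rank 3.
The 2 values of 13 occupy positions 5–6 → each gets rank 5.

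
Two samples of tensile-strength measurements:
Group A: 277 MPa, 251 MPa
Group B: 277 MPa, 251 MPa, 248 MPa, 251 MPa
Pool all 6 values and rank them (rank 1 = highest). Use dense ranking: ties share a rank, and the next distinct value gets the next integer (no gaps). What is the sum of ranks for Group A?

Sorted (descending): 277, 277, 251, 251, 251, 248
The 2 values of 277 share dense rank 1.
The 3 values of 251 share dense rank 2.
Remaining distinct values take the next consecutive integers.
Group A values → pooled ranks: 277→1, 251→2
Rank sum = 1 + 2 = 3

3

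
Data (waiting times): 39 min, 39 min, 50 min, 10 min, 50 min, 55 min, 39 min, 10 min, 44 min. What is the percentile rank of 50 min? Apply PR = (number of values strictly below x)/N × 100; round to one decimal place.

N = 9.
Strictly below 50: 6. Equal to 50: 2.
PR = 6/9 × 100 = 66.7

66.7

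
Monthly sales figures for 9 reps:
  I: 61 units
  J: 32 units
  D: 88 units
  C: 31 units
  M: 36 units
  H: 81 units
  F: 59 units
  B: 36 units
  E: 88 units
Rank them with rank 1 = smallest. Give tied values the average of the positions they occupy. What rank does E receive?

Sorted (ascending): 31, 32, 36, 36, 59, 61, 81, 88, 88
The 2 values of 36 occupy positions 3–4 → average rank (3+4)/2 = 3.5.
The 2 values of 88 occupy positions 8–9 → average rank (8+9)/2 = 8.5.
E has value 88 units → rank 8.5.

8.5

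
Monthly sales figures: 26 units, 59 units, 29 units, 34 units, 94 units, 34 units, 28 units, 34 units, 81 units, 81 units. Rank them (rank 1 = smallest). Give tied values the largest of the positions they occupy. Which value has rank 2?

28

Sorted (ascending): 26, 28, 29, 34, 34, 34, 59, 81, 81, 94
The 3 values of 34 occupy positions 4–6 → each gets rank 6.
The 2 values of 81 occupy positions 8–9 → each gets rank 9.
Rank 2 → value 28.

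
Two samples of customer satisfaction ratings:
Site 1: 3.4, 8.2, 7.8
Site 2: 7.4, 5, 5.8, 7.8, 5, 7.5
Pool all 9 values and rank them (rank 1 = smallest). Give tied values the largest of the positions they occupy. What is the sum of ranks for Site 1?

Sorted (ascending): 3.4, 5, 5, 5.8, 7.4, 7.5, 7.8, 7.8, 8.2
The 2 values of 5 occupy positions 2–3 → each gets rank 3.
The 2 values of 7.8 occupy positions 7–8 → each gets rank 8.
Site 1 values → pooled ranks: 3.4→1, 8.2→9, 7.8→8
Rank sum = 1 + 9 + 8 = 18

18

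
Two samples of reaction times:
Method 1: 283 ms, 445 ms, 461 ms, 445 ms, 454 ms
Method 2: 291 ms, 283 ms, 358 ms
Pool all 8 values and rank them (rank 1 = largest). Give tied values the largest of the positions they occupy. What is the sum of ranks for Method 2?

Sorted (descending): 461, 454, 445, 445, 358, 291, 283, 283
The 2 values of 445 occupy positions 3–4 → each gets rank 4.
The 2 values of 283 occupy positions 7–8 → each gets rank 8.
Method 2 values → pooled ranks: 291→6, 283→8, 358→5
Rank sum = 6 + 8 + 5 = 19

19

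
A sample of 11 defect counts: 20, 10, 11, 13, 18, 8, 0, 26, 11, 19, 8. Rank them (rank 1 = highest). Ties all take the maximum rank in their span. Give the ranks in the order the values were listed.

Sorted (descending): 26, 20, 19, 18, 13, 11, 11, 10, 8, 8, 0
The 2 values of 11 occupy positions 6–7 → each gets rank 7.
The 2 values of 8 occupy positions 9–10 → each gets rank 10.

2, 8, 7, 5, 4, 10, 11, 1, 7, 3, 10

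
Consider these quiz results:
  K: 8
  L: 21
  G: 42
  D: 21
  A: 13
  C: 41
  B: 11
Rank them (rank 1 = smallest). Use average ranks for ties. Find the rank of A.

3

Sorted (ascending): 8, 11, 13, 21, 21, 41, 42
The 2 values of 21 occupy positions 4–5 → average rank (4+5)/2 = 4.5.
A has value 13 → rank 3.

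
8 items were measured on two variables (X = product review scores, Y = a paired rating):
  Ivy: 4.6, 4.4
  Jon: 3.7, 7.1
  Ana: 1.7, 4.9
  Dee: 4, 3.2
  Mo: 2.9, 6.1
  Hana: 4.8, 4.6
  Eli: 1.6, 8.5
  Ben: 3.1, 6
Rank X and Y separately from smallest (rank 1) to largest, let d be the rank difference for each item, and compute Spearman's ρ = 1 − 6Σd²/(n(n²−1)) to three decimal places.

-0.690

Ranks of variable 1: 7, 5, 2, 6, 3, 8, 1, 4
Ranks of variable 2: 2, 7, 4, 1, 6, 3, 8, 5
d = r₁ − r₂: 5, -2, -2, 5, -3, 5, -7, -1
d²: 25, 4, 4, 25, 9, 25, 49, 1; Σd² = 142
ρ = 1 − 6·142/(8·63) = 1 − 852/504 = -0.690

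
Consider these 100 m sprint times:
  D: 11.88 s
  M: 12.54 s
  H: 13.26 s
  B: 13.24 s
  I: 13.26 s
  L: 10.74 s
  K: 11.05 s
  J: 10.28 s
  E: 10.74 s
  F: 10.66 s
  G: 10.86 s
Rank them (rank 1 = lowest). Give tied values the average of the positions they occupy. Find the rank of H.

Sorted (ascending): 10.28, 10.66, 10.74, 10.74, 10.86, 11.05, 11.88, 12.54, 13.24, 13.26, 13.26
The 2 values of 10.74 occupy positions 3–4 → average rank (3+4)/2 = 3.5.
The 2 values of 13.26 occupy positions 10–11 → average rank (10+11)/2 = 10.5.
H has value 13.26 s → rank 10.5.

10.5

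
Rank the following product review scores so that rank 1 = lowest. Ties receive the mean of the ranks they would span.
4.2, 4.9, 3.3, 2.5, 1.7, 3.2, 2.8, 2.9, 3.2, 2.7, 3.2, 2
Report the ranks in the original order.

Sorted (ascending): 1.7, 2, 2.5, 2.7, 2.8, 2.9, 3.2, 3.2, 3.2, 3.3, 4.2, 4.9
The 3 values of 3.2 occupy positions 7–9 → average rank 8.

11, 12, 10, 3, 1, 8, 5, 6, 8, 4, 8, 2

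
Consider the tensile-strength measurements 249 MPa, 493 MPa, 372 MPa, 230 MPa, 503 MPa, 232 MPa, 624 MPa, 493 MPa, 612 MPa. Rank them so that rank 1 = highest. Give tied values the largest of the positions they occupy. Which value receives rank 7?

Sorted (descending): 624, 612, 503, 493, 493, 372, 249, 232, 230
The 2 values of 493 occupy positions 4–5 → each gets rank 5.
Rank 7 → value 249.

249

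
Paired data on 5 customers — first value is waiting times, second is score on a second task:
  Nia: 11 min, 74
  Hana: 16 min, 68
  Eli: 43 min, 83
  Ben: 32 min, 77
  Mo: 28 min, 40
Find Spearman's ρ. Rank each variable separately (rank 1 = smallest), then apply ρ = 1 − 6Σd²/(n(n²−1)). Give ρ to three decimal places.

Ranks of variable 1: 1, 2, 5, 4, 3
Ranks of variable 2: 3, 2, 5, 4, 1
d = r₁ − r₂: -2, 0, 0, 0, 2
d²: 4, 0, 0, 0, 4; Σd² = 8
ρ = 1 − 6·8/(5·24) = 1 − 48/120 = 0.600

0.600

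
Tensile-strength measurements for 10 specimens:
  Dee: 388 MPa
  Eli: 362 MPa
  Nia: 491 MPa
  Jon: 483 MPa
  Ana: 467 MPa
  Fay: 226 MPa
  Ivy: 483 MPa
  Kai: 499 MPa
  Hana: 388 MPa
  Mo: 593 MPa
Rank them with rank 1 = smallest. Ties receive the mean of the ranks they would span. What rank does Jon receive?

6.5

Sorted (ascending): 226, 362, 388, 388, 467, 483, 483, 491, 499, 593
The 2 values of 388 occupy positions 3–4 → average rank (3+4)/2 = 3.5.
The 2 values of 483 occupy positions 6–7 → average rank (6+7)/2 = 6.5.
Jon has value 483 MPa → rank 6.5.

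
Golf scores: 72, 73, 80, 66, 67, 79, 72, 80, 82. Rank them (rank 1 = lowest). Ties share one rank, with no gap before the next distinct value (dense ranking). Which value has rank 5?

79

Sorted (ascending): 66, 67, 72, 72, 73, 79, 80, 80, 82
The 2 values of 72 share dense rank 3.
The 2 values of 80 share dense rank 6.
Remaining distinct values take the next consecutive integers.
Rank 5 → value 79.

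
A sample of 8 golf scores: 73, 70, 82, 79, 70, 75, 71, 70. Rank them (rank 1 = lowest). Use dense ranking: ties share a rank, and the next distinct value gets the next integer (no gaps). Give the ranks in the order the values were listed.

3, 1, 6, 5, 1, 4, 2, 1

Sorted (ascending): 70, 70, 70, 71, 73, 75, 79, 82
The 3 values of 70 share dense rank 1.
Remaining distinct values take the next consecutive integers.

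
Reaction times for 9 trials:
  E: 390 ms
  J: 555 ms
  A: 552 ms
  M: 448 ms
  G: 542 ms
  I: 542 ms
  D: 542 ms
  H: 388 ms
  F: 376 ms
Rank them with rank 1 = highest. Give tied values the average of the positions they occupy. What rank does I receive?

4

Sorted (descending): 555, 552, 542, 542, 542, 448, 390, 388, 376
The 3 values of 542 occupy positions 3–5 → average rank 4.
I has value 542 ms → rank 4.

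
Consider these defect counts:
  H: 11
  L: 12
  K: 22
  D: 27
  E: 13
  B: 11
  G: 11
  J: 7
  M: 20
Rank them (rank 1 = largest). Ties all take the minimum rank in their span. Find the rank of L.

Sorted (descending): 27, 22, 20, 13, 12, 11, 11, 11, 7
The 3 values of 11 occupy positions 6–8 → each gets rank 6.
L has value 12 → rank 5.

5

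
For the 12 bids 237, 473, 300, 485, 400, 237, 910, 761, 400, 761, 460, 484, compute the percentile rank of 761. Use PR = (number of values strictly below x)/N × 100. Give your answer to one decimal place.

N = 12.
Strictly below 761: 9. Equal to 761: 2.
PR = 9/12 × 100 = 75.0

75.0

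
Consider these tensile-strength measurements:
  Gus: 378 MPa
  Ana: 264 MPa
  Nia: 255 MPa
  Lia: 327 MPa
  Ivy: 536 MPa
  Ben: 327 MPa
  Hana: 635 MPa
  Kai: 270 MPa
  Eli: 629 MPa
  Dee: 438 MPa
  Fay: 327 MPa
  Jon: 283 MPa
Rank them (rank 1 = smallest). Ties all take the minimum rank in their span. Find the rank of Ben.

Sorted (ascending): 255, 264, 270, 283, 327, 327, 327, 378, 438, 536, 629, 635
The 3 values of 327 occupy positions 5–7 → each gets rank 5.
Ben has value 327 MPa → rank 5.

5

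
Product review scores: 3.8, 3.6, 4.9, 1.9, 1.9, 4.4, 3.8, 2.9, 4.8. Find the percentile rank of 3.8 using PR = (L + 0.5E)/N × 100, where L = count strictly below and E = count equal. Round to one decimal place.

N = 9.
Strictly below 3.8: 4. Equal to 3.8: 2.
PR = (4 + 0.5·2)/9 × 100 = 55.6

55.6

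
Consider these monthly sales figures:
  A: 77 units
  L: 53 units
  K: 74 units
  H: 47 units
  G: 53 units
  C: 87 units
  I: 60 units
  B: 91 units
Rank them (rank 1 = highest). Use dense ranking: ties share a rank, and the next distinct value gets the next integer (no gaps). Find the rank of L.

Sorted (descending): 91, 87, 77, 74, 60, 53, 53, 47
The 2 values of 53 share dense rank 6.
Remaining distinct values take the next consecutive integers.
L has value 53 units → rank 6.

6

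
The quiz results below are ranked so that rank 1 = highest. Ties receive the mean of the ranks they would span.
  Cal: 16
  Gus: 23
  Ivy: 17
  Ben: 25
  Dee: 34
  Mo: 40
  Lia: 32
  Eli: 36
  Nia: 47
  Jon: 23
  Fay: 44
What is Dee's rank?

5

Sorted (descending): 47, 44, 40, 36, 34, 32, 25, 23, 23, 17, 16
The 2 values of 23 occupy positions 8–9 → average rank (8+9)/2 = 8.5.
Dee has value 34 → rank 5.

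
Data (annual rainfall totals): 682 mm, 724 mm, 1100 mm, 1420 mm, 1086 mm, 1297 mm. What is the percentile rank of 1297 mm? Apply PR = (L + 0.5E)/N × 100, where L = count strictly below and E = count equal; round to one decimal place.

75.0

N = 6.
Strictly below 1297: 4. Equal to 1297: 1.
PR = (4 + 0.5·1)/6 × 100 = 75.0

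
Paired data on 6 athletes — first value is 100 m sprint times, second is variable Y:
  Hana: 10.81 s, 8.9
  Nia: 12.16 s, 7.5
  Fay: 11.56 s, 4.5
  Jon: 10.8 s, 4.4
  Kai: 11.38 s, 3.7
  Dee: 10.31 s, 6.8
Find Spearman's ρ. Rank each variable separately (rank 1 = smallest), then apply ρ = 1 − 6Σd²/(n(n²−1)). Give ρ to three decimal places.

0.086

Ranks of variable 1: 3, 6, 5, 2, 4, 1
Ranks of variable 2: 6, 5, 3, 2, 1, 4
d = r₁ − r₂: -3, 1, 2, 0, 3, -3
d²: 9, 1, 4, 0, 9, 9; Σd² = 32
ρ = 1 − 6·32/(6·35) = 1 − 192/210 = 0.086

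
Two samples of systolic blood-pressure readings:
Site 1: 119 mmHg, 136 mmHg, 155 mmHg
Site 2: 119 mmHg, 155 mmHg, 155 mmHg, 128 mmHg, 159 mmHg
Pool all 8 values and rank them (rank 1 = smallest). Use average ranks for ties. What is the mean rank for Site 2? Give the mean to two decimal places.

Sorted (ascending): 119, 119, 128, 136, 155, 155, 155, 159
The 2 values of 119 occupy positions 1–2 → average rank (1+2)/2 = 1.5.
The 3 values of 155 occupy positions 5–7 → average rank 6.
Site 2 values → pooled ranks: 119→1.5, 155→6, 155→6, 128→3, 159→8
Mean rank = (1.5 + 6 + 6 + 3 + 8) / 5 = 4.90

4.90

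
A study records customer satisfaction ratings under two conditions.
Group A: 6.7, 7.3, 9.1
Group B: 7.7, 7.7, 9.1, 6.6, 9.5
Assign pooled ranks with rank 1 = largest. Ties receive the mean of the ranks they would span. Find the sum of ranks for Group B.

Sorted (descending): 9.5, 9.1, 9.1, 7.7, 7.7, 7.3, 6.7, 6.6
The 2 values of 9.1 occupy positions 2–3 → average rank (2+3)/2 = 2.5.
The 2 values of 7.7 occupy positions 4–5 → average rank (4+5)/2 = 4.5.
Group B values → pooled ranks: 7.7→4.5, 7.7→4.5, 9.1→2.5, 6.6→8, 9.5→1
Rank sum = 4.5 + 4.5 + 2.5 + 8 + 1 = 20.5

20.5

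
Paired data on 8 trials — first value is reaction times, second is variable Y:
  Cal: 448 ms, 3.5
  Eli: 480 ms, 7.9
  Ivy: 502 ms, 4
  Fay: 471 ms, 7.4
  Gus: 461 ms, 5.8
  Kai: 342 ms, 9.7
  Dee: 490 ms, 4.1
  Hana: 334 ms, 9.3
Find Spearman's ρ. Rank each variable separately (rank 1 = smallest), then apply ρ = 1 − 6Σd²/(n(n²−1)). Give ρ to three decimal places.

-0.524

Ranks of variable 1: 3, 6, 8, 5, 4, 2, 7, 1
Ranks of variable 2: 1, 6, 2, 5, 4, 8, 3, 7
d = r₁ − r₂: 2, 0, 6, 0, 0, -6, 4, -6
d²: 4, 0, 36, 0, 0, 36, 16, 36; Σd² = 128
ρ = 1 − 6·128/(8·63) = 1 − 768/504 = -0.524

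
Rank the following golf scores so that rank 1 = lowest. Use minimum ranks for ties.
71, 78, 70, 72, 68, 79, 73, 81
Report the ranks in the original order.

Sorted (ascending): 68, 70, 71, 72, 73, 78, 79, 81
No ties — each value takes its position as its rank.

3, 6, 2, 4, 1, 7, 5, 8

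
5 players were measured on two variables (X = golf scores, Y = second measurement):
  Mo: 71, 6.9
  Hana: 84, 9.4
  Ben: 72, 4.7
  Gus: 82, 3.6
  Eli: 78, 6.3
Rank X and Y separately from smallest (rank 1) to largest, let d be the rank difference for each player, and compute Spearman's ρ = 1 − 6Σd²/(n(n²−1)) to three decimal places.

0.100

Ranks of variable 1: 1, 5, 2, 4, 3
Ranks of variable 2: 4, 5, 2, 1, 3
d = r₁ − r₂: -3, 0, 0, 3, 0
d²: 9, 0, 0, 9, 0; Σd² = 18
ρ = 1 − 6·18/(5·24) = 1 − 108/120 = 0.100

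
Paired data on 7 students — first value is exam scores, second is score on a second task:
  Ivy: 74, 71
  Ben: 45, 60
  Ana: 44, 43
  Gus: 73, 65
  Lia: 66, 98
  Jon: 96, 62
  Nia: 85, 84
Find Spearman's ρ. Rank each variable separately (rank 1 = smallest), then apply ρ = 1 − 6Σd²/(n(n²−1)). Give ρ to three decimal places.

Ranks of variable 1: 5, 2, 1, 4, 3, 7, 6
Ranks of variable 2: 5, 2, 1, 4, 7, 3, 6
d = r₁ − r₂: 0, 0, 0, 0, -4, 4, 0
d²: 0, 0, 0, 0, 16, 16, 0; Σd² = 32
ρ = 1 − 6·32/(7·48) = 1 − 192/336 = 0.429

0.429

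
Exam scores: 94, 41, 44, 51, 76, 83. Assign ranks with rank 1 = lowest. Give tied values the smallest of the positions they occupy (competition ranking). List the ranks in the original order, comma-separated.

6, 1, 2, 3, 4, 5

Sorted (ascending): 41, 44, 51, 76, 83, 94
No ties — each value takes its position as its rank.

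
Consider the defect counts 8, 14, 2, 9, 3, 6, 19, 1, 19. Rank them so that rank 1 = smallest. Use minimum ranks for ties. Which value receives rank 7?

14

Sorted (ascending): 1, 2, 3, 6, 8, 9, 14, 19, 19
The 2 values of 19 occupy positions 8–9 → each gets rank 8.
Rank 7 → value 14.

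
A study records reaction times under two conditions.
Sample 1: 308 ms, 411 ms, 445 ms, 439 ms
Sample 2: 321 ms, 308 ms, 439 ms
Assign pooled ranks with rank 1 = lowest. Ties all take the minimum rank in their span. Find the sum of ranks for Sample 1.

Sorted (ascending): 308, 308, 321, 411, 439, 439, 445
The 2 values of 308 occupy positions 1–2 → each gets rank 1.
The 2 values of 439 occupy positions 5–6 → each gets rank 5.
Sample 1 values → pooled ranks: 308→1, 411→4, 445→7, 439→5
Rank sum = 1 + 4 + 7 + 5 = 17

17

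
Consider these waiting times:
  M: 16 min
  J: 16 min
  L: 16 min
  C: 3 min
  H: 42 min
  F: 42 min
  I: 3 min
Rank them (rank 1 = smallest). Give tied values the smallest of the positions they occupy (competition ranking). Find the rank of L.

Sorted (ascending): 3, 3, 16, 16, 16, 42, 42
The 2 values of 3 occupy positions 1–2 → each gets rank 1.
The 3 values of 16 occupy positions 3–5 → each gets rank 3.
The 2 values of 42 occupy positions 6–7 → each gets rank 6.
L has value 16 min → rank 3.

3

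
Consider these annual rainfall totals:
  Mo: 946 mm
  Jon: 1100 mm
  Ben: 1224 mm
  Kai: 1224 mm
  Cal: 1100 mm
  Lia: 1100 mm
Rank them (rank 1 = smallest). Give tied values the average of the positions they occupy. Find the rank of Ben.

5.5

Sorted (ascending): 946, 1100, 1100, 1100, 1224, 1224
The 3 values of 1100 occupy positions 2–4 → average rank 3.
The 2 values of 1224 occupy positions 5–6 → average rank (5+6)/2 = 5.5.
Ben has value 1224 mm → rank 5.5.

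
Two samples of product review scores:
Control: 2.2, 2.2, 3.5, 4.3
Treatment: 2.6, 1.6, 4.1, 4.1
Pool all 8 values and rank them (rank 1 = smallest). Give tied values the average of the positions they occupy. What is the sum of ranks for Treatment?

18

Sorted (ascending): 1.6, 2.2, 2.2, 2.6, 3.5, 4.1, 4.1, 4.3
The 2 values of 2.2 occupy positions 2–3 → average rank (2+3)/2 = 2.5.
The 2 values of 4.1 occupy positions 6–7 → average rank (6+7)/2 = 6.5.
Treatment values → pooled ranks: 2.6→4, 1.6→1, 4.1→6.5, 4.1→6.5
Rank sum = 4 + 1 + 6.5 + 6.5 = 18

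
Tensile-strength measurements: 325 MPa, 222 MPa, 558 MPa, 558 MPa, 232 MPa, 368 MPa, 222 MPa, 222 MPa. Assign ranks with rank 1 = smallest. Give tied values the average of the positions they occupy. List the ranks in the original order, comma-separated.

5, 2, 7.5, 7.5, 4, 6, 2, 2

Sorted (ascending): 222, 222, 222, 232, 325, 368, 558, 558
The 3 values of 222 occupy positions 1–3 → average rank 2.
The 2 values of 558 occupy positions 7–8 → average rank (7+8)/2 = 7.5.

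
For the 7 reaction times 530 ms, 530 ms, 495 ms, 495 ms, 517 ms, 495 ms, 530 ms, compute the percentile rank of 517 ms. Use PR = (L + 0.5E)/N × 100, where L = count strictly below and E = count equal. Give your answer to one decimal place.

50.0

N = 7.
Strictly below 517: 3. Equal to 517: 1.
PR = (3 + 0.5·1)/7 × 100 = 50.0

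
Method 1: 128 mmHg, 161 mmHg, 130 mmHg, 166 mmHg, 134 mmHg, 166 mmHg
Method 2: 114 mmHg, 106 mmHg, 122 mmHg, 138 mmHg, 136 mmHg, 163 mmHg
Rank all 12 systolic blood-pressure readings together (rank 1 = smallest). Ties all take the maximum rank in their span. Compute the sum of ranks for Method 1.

Sorted (ascending): 106, 114, 122, 128, 130, 134, 136, 138, 161, 163, 166, 166
The 2 values of 166 occupy positions 11–12 → each gets rank 12.
Method 1 values → pooled ranks: 128→4, 161→9, 130→5, 166→12, 134→6, 166→12
Rank sum = 4 + 9 + 5 + 12 + 6 + 12 = 48

48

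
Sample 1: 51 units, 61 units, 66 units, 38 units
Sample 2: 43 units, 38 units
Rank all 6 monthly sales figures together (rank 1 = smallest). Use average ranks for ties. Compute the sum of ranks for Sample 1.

16.5

Sorted (ascending): 38, 38, 43, 51, 61, 66
The 2 values of 38 occupy positions 1–2 → average rank (1+2)/2 = 1.5.
Sample 1 values → pooled ranks: 51→4, 61→5, 66→6, 38→1.5
Rank sum = 4 + 5 + 6 + 1.5 = 16.5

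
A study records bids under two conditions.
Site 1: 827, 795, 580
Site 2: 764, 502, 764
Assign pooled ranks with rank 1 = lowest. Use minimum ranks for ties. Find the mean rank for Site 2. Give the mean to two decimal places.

Sorted (ascending): 502, 580, 764, 764, 795, 827
The 2 values of 764 occupy positions 3–4 → each gets rank 3.
Site 2 values → pooled ranks: 764→3, 502→1, 764→3
Mean rank = (3 + 1 + 3) / 3 = 2.33

2.33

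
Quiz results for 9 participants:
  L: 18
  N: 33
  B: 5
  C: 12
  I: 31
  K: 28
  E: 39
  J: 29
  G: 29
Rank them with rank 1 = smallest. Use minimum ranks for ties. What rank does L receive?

Sorted (ascending): 5, 12, 18, 28, 29, 29, 31, 33, 39
The 2 values of 29 occupy positions 5–6 → each gets rank 5.
L has value 18 → rank 3.

3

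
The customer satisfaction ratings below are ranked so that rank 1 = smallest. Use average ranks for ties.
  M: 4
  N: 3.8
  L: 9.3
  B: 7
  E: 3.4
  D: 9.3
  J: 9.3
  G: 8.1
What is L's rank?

7

Sorted (ascending): 3.4, 3.8, 4, 7, 8.1, 9.3, 9.3, 9.3
The 3 values of 9.3 occupy positions 6–8 → average rank 7.
L has value 9.3 → rank 7.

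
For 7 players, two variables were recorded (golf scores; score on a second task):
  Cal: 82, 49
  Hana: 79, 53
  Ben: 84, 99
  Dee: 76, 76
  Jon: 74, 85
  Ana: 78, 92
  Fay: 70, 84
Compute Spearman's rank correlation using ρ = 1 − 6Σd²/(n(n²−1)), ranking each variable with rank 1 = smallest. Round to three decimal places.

Ranks of variable 1: 6, 5, 7, 3, 2, 4, 1
Ranks of variable 2: 1, 2, 7, 3, 5, 6, 4
d = r₁ − r₂: 5, 3, 0, 0, -3, -2, -3
d²: 25, 9, 0, 0, 9, 4, 9; Σd² = 56
ρ = 1 − 6·56/(7·48) = 1 − 336/336 = 0.000

0.000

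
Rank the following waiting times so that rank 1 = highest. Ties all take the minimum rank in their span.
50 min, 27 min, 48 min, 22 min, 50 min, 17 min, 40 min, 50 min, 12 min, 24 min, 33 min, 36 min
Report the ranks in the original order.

Sorted (descending): 50, 50, 50, 48, 40, 36, 33, 27, 24, 22, 17, 12
The 3 values of 50 occupy positions 1–3 → each gets rank 1.

1, 8, 4, 10, 1, 11, 5, 1, 12, 9, 7, 6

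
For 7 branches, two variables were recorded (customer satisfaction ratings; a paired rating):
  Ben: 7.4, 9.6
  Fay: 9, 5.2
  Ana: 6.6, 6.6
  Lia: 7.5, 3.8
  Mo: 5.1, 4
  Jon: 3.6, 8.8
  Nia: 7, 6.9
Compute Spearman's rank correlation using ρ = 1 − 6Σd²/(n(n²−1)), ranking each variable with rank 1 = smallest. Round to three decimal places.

-0.286

Ranks of variable 1: 5, 7, 3, 6, 2, 1, 4
Ranks of variable 2: 7, 3, 4, 1, 2, 6, 5
d = r₁ − r₂: -2, 4, -1, 5, 0, -5, -1
d²: 4, 16, 1, 25, 0, 25, 1; Σd² = 72
ρ = 1 − 6·72/(7·48) = 1 − 432/336 = -0.286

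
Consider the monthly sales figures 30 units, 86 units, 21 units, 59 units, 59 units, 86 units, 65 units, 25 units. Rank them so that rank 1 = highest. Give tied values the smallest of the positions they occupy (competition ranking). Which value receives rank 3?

65

Sorted (descending): 86, 86, 65, 59, 59, 30, 25, 21
The 2 values of 86 occupy positions 1–2 → each gets rank 1.
The 2 values of 59 occupy positions 4–5 → each gets rank 4.
Rank 3 → value 65.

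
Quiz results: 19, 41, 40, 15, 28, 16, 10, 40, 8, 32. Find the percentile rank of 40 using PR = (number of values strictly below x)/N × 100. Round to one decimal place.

N = 10.
Strictly below 40: 7. Equal to 40: 2.
PR = 7/10 × 100 = 70.0

70.0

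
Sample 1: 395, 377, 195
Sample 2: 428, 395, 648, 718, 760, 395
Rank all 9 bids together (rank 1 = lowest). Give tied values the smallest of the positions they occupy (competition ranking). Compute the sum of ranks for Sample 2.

Sorted (ascending): 195, 377, 395, 395, 395, 428, 648, 718, 760
The 3 values of 395 occupy positions 3–5 → each gets rank 3.
Sample 2 values → pooled ranks: 428→6, 395→3, 648→7, 718→8, 760→9, 395→3
Rank sum = 6 + 3 + 7 + 8 + 9 + 3 = 36

36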